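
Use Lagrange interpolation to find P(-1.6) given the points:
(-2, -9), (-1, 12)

Lagrange interpolation formula:
P(x) = Σ yᵢ × Lᵢ(x)
where Lᵢ(x) = Π_{j≠i} (x - xⱼ)/(xᵢ - xⱼ)

L_0(-1.6) = (-1.6 - (-1))/(-2 - (-1)) = 0.600000
L_1(-1.6) = (-1.6 - (-2))/(-1 - (-2)) = 0.400000

P(-1.6) = (-9)×L_0(-1.6) + 12×L_1(-1.6)
P(-1.6) = -0.600000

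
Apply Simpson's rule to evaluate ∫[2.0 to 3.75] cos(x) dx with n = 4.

f(x) = cos(x)
a = 2.0, b = 3.75, n = 4
h = (b - a)/n = 0.437500

Simpson's rule: (h/3)[f(x₀) + 4f(x₁) + 2f(x₂) + ... + f(xₙ)]

x_0 = 2.0000, f(x_0) = -0.416147, coefficient = 1
x_1 = 2.4375, f(x_1) = -0.762199, coefficient = 4
x_2 = 2.8750, f(x_2) = -0.964674, coefficient = 2
x_3 = 3.3125, f(x_3) = -0.985431, coefficient = 4
x_4 = 3.7500, f(x_4) = -0.820559, coefficient = 1

I ≈ (0.437500/3) × -10.156575 = -1.481167
Exact value: -1.480859
Error: 0.000308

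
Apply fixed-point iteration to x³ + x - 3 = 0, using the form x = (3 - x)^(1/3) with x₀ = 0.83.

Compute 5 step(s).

Equation: x³ + x - 3 = 0
Fixed-point form: x = (3 - x)^(1/3)
x₀ = 0.83

x_1 = g(0.830000) = 1.294653
x_2 = g(1.294653) = 1.194733
x_3 = g(1.194733) = 1.217626
x_4 = g(1.217626) = 1.212457
x_5 = g(1.212457) = 1.213628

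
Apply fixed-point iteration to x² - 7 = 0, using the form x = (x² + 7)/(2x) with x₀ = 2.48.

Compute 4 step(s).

Equation: x² - 7 = 0
Fixed-point form: x = (x² + 7)/(2x)
x₀ = 2.48

x_1 = g(2.480000) = 2.651290
x_2 = g(2.651290) = 2.645757
x_3 = g(2.645757) = 2.645751
x_4 = g(2.645751) = 2.645751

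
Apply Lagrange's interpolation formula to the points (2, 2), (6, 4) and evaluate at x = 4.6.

Lagrange interpolation formula:
P(x) = Σ yᵢ × Lᵢ(x)
where Lᵢ(x) = Π_{j≠i} (x - xⱼ)/(xᵢ - xⱼ)

L_0(4.6) = (4.6 - 6)/(2 - 6) = 0.350000
L_1(4.6) = (4.6 - 2)/(6 - 2) = 0.650000

P(4.6) = 2×L_0(4.6) + 4×L_1(4.6)
P(4.6) = 3.300000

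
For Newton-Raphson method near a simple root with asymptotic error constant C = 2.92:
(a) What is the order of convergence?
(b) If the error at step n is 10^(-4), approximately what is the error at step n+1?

(a) Newton-Raphson has quadratic (order 2) convergence near simple roots.
    This means |e_{n+1}| ≈ C|e_n|².

(b) With |e_n| = 10^(-4) and C = 2.92:
    |e_{n+1}| ≈ 2.92 × (10^(-4))² = 2.92 × 10^(-8)

(a) 2 (quadratic); (b) |e_{n+1}| ≈ 2.920e-08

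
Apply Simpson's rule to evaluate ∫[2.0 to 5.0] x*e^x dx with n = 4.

f(x) = x*e^x
a = 2.0, b = 5.0, n = 4
h = (b - a)/n = 0.750000

Simpson's rule: (h/3)[f(x₀) + 4f(x₁) + 2f(x₂) + ... + f(xₙ)]

x_0 = 2.0000, f(x_0) = 14.778112, coefficient = 1
x_1 = 2.7500, f(x_1) = 43.017238, coefficient = 4
x_2 = 3.5000, f(x_2) = 115.904082, coefficient = 2
x_3 = 4.2500, f(x_3) = 297.948002, coefficient = 4
x_4 = 5.0000, f(x_4) = 742.065796, coefficient = 1

I ≈ (0.750000/3) × 2352.513032 = 588.128258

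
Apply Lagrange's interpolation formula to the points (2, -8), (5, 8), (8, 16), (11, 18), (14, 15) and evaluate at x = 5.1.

Lagrange interpolation formula:
P(x) = Σ yᵢ × Lᵢ(x)
where Lᵢ(x) = Π_{j≠i} (x - xⱼ)/(xᵢ - xⱼ)

L_0(5.1) = (5.1 - 5)/(2 - 5) × (5.1 - 8)/(2 - 8) × (5.1 - 11)/(2 - 11) × (5.1 - 14)/(2 - 14) = -0.007833
L_1(5.1) = (5.1 - 2)/(5 - 2) × (5.1 - 8)/(5 - 8) × (5.1 - 11)/(5 - 11) × (5.1 - 14)/(5 - 14) = 0.971327
L_2(5.1) = (5.1 - 2)/(8 - 2) × (5.1 - 5)/(8 - 5) × (5.1 - 11)/(8 - 11) × (5.1 - 14)/(8 - 14) = 0.050241
L_3(5.1) = (5.1 - 2)/(11 - 2) × (5.1 - 5)/(11 - 5) × (5.1 - 8)/(11 - 8) × (5.1 - 14)/(11 - 14) = -0.016463
L_4(5.1) = (5.1 - 2)/(14 - 2) × (5.1 - 5)/(14 - 5) × (5.1 - 8)/(14 - 8) × (5.1 - 11)/(14 - 11) = 0.002728

P(5.1) = (-8)×L_0(5.1) + 8×L_1(5.1) + 16×L_2(5.1) + 18×L_3(5.1) + 15×L_4(5.1)
P(5.1) = 8.381728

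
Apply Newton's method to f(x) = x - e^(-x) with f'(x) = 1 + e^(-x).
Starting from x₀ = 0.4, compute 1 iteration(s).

f(x) = x - e^(-x)
f'(x) = 1 + e^(-x)
x₀ = 0.4

Newton-Raphson formula: x_{n+1} = x_n - f(x_n)/f'(x_n)

Iteration 1:
  f(0.400000) = -0.270320
  f'(0.400000) = 1.670320
  x_1 = 0.400000 - (-0.270320)/1.670320 = 0.561837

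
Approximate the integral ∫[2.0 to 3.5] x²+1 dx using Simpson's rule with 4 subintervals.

f(x) = x²+1
a = 2.0, b = 3.5, n = 4
h = (b - a)/n = 0.375000

Simpson's rule: (h/3)[f(x₀) + 4f(x₁) + 2f(x₂) + ... + f(xₙ)]

x_0 = 2.0000, f(x_0) = 5.000000, coefficient = 1
x_1 = 2.3750, f(x_1) = 6.640625, coefficient = 4
x_2 = 2.7500, f(x_2) = 8.562500, coefficient = 2
x_3 = 3.1250, f(x_3) = 10.765625, coefficient = 4
x_4 = 3.5000, f(x_4) = 13.250000, coefficient = 1

I ≈ (0.375000/3) × 105.000000 = 13.125000
Exact value: 13.125000
Error: 0.000000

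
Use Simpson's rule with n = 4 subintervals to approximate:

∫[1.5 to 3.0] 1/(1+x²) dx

f(x) = 1/(1+x²)
a = 1.5, b = 3.0, n = 4
h = (b - a)/n = 0.375000

Simpson's rule: (h/3)[f(x₀) + 4f(x₁) + 2f(x₂) + ... + f(xₙ)]

x_0 = 1.5000, f(x_0) = 0.307692, coefficient = 1
x_1 = 1.8750, f(x_1) = 0.221453, coefficient = 4
x_2 = 2.2500, f(x_2) = 0.164948, coefficient = 2
x_3 = 2.6250, f(x_3) = 0.126733, coefficient = 4
x_4 = 3.0000, f(x_4) = 0.100000, coefficient = 1

I ≈ (0.375000/3) × 2.130333 = 0.266292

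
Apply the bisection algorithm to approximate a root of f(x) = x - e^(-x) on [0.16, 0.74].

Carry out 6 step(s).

f(x) = x - e^(-x)
Initial interval: [0.16, 0.74]

Iteration 1:
  c_1 = (0.160000 + 0.740000)/2 = 0.450000
  f(c_1) = f(0.450000) = -0.187628
  f(a) × f(c) ≥ 0, new interval: [0.450000, 0.740000]
Iteration 2:
  c_2 = (0.450000 + 0.740000)/2 = 0.595000
  f(c_2) = f(0.595000) = 0.043437
  f(a) × f(c) < 0, new interval: [0.450000, 0.595000]
Iteration 3:
  c_3 = (0.450000 + 0.595000)/2 = 0.522500
  f(c_3) = f(0.522500) = -0.070536
  f(a) × f(c) ≥ 0, new interval: [0.522500, 0.595000]
Iteration 4:
  c_4 = (0.522500 + 0.595000)/2 = 0.558750
  f(c_4) = f(0.558750) = -0.013174
  f(a) × f(c) ≥ 0, new interval: [0.558750, 0.595000]
Iteration 5:
  c_5 = (0.558750 + 0.595000)/2 = 0.576875
  f(c_5) = f(0.576875) = 0.015224
  f(a) × f(c) < 0, new interval: [0.558750, 0.576875]
Iteration 6:
  c_6 = (0.558750 + 0.576875)/2 = 0.567813
  f(c_6) = f(0.567813) = 0.001049
  f(a) × f(c) < 0, new interval: [0.558750, 0.567813]

After 6 iteration(s), the approximation is c_6 = 0.567813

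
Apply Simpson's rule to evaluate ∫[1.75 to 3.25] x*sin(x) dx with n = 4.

f(x) = x*sin(x)
a = 1.75, b = 3.25, n = 4
h = (b - a)/n = 0.375000

Simpson's rule: (h/3)[f(x₀) + 4f(x₁) + 2f(x₂) + ... + f(xₙ)]

x_0 = 1.7500, f(x_0) = 1.721975, coefficient = 1
x_1 = 2.1250, f(x_1) = 1.806930, coefficient = 4
x_2 = 2.5000, f(x_2) = 1.496180, coefficient = 2
x_3 = 2.8750, f(x_3) = 0.757407, coefficient = 4
x_4 = 3.2500, f(x_4) = -0.351634, coefficient = 1

I ≈ (0.375000/3) × 14.620049 = 1.827506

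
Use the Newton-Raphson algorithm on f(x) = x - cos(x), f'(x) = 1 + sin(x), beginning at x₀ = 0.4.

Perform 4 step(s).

f(x) = x - cos(x)
f'(x) = 1 + sin(x)
x₀ = 0.4

Newton-Raphson formula: x_{n+1} = x_n - f(x_n)/f'(x_n)

Iteration 1:
  f(0.400000) = -0.521061
  f'(0.400000) = 1.389418
  x_1 = 0.400000 - (-0.521061)/1.389418 = 0.775021
Iteration 2:
  f(0.775021) = 0.060615
  f'(0.775021) = 1.699731
  x_2 = 0.775021 - 0.060615/1.699731 = 0.739360
Iteration 3:
  f(0.739360) = 0.000460
  f'(0.739360) = 1.673815
  x_3 = 0.739360 - 0.000460/1.673815 = 0.739085
Iteration 4:
  f(0.739085) = 0.000000
  f'(0.739085) = 1.673612
  x_4 = 0.739085 - 0.000000/1.673612 = 0.739085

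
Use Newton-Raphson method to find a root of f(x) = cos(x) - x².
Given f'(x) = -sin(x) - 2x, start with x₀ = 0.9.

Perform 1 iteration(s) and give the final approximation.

f(x) = cos(x) - x²
f'(x) = -sin(x) - 2x
x₀ = 0.9

Newton-Raphson formula: x_{n+1} = x_n - f(x_n)/f'(x_n)

Iteration 1:
  f(0.900000) = -0.188390
  f'(0.900000) = -2.583327
  x_1 = 0.900000 - (-0.188390)/(-2.583327) = 0.827075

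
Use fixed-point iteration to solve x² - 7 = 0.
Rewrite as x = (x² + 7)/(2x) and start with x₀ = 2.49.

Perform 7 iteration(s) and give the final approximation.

Equation: x² - 7 = 0
Fixed-point form: x = (x² + 7)/(2x)
x₀ = 2.49

x_1 = g(2.490000) = 2.650622
x_2 = g(2.650622) = 2.645756
x_3 = g(2.645756) = 2.645751
x_4 = g(2.645751) = 2.645751
x_5 = g(2.645751) = 2.645751
x_6 = g(2.645751) = 2.645751
x_7 = g(2.645751) = 2.645751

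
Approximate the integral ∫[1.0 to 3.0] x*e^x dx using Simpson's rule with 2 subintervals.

f(x) = x*e^x
a = 1.0, b = 3.0, n = 2
h = (b - a)/n = 1.000000

Simpson's rule: (h/3)[f(x₀) + 4f(x₁) + 2f(x₂) + ... + f(xₙ)]

x_0 = 1.0000, f(x_0) = 2.718282, coefficient = 1
x_1 = 2.0000, f(x_1) = 14.778112, coefficient = 4
x_2 = 3.0000, f(x_2) = 60.256611, coefficient = 1

I ≈ (1.000000/3) × 122.087341 = 40.695780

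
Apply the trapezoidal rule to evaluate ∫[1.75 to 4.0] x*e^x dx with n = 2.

f(x) = x*e^x
a = 1.75, b = 4.0, n = 2
h = (b - a)/n = 1.125000

Trapezoidal rule: (h/2)[f(x₀) + 2f(x₁) + 2f(x₂) + ... + f(xₙ)]

x_0 = 1.7500, f(x_0) = 10.070555, coefficient = 1
x_1 = 2.8750, f(x_1) = 50.960594, coefficient = 2
x_2 = 4.0000, f(x_2) = 218.392600, coefficient = 1

I ≈ (1.125000/2) × 330.384344 = 185.841193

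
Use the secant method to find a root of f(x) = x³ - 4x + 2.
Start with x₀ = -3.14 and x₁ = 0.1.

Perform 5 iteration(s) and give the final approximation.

f(x) = x³ - 4x + 2
x₀ = -3.14, x₁ = 0.1

Secant formula: x_{n+1} = x_n - f(x_n)(x_n - x_{n-1})/(f(x_n) - f(x_{n-1}))

Iteration 1:
  f(-3.140000) = -16.399144
  f(0.100000) = 1.601000
  x_2 = 0.100000 - 1.601000×(0.100000 - (-3.140000))/(1.601000 - (-16.399144))
       = -0.188178
Iteration 2:
  f(0.100000) = 1.601000
  f(-0.188178) = 2.746047
  x_3 = -0.188178 - 2.746047×(-0.188178 - 0.100000)/(2.746047 - 1.601000)
       = 0.502929
Iteration 3:
  f(-0.188178) = 2.746047
  f(0.502929) = 0.115494
  x_4 = 0.502929 - 0.115494×(0.502929 - (-0.188178))/(0.115494 - 2.746047)
       = 0.533272
Iteration 4:
  f(0.502929) = 0.115494
  f(0.533272) = 0.018564
  x_5 = 0.533272 - 0.018564×(0.533272 - 0.502929)/(0.018564 - 0.115494)
       = 0.539083
Iteration 5:
  f(0.533272) = 0.018564
  f(0.539083) = 0.000331
  x_6 = 0.539083 - 0.000331×(0.539083 - 0.533272)/(0.000331 - 0.018564)
       = 0.539189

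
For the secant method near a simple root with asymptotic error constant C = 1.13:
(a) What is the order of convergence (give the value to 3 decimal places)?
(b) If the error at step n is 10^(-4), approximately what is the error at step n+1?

(a) Secant method has superlinear convergence with order φ = (1+√5)/2 ≈ 1.618.
    This means |e_{n+1}| ≈ C|e_n|^1.618.

(b) With |e_n| = 10^(-4) and C = 1.13:
    |e_{n+1}| ≈ 1.13 × (10^(-4))^1.618 = 1.13 × 10^(-6.47)

(a) ≈ 1.618 (golden ratio); (b) |e_{n+1}| ≈ 3.810e-07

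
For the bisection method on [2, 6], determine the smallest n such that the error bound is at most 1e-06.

We need (b-a)/2^n ≤ 1e-06
(6 - 2)/2^n ≤ 1e-06
4/2^n ≤ 1e-06
2^n ≥ 4000000
n ≥ log₂(4000000) = 21.93
n ≥ 22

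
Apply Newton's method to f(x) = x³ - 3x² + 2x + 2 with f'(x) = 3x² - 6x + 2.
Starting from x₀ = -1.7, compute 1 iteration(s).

f(x) = x³ - 3x² + 2x + 2
f'(x) = 3x² - 6x + 2
x₀ = -1.7

Newton-Raphson formula: x_{n+1} = x_n - f(x_n)/f'(x_n)

Iteration 1:
  f(-1.700000) = -14.983000
  f'(-1.700000) = 20.870000
  x_1 = -1.700000 - (-14.983000)/20.870000 = -0.982080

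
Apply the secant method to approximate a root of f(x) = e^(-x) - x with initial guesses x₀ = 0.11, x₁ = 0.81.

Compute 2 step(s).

f(x) = e^(-x) - x
x₀ = 0.11, x₁ = 0.81

Secant formula: x_{n+1} = x_n - f(x_n)(x_n - x_{n-1})/(f(x_n) - f(x_{n-1}))

Iteration 1:
  f(0.110000) = 0.785834
  f(0.810000) = -0.365142
  x_2 = 0.810000 - (-0.365142)×(0.810000 - 0.110000)/(-0.365142 - 0.785834)
       = 0.587928
Iteration 2:
  f(0.810000) = -0.365142
  f(0.587928) = -0.032451
  x_3 = 0.587928 - (-0.032451)×(0.587928 - 0.810000)/(-0.032451 - (-0.365142))
       = 0.566267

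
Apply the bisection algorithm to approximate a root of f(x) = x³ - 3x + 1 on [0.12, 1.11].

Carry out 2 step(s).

f(x) = x³ - 3x + 1
Initial interval: [0.12, 1.11]

Iteration 1:
  c_1 = (0.120000 + 1.110000)/2 = 0.615000
  f(c_1) = f(0.615000) = -0.612392
  f(a) × f(c) < 0, new interval: [0.120000, 0.615000]
Iteration 2:
  c_2 = (0.120000 + 0.615000)/2 = 0.367500
  f(c_2) = f(0.367500) = -0.052867
  f(a) × f(c) < 0, new interval: [0.120000, 0.367500]

After 2 iteration(s), the approximation is c_2 = 0.367500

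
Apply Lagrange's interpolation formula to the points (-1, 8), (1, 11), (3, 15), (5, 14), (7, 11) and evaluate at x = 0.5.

Lagrange interpolation formula:
P(x) = Σ yᵢ × Lᵢ(x)
where Lᵢ(x) = Π_{j≠i} (x - xⱼ)/(xᵢ - xⱼ)

L_0(0.5) = (0.5 - 1)/(-1 - 1) × (0.5 - 3)/(-1 - 3) × (0.5 - 5)/(-1 - 5) × (0.5 - 7)/(-1 - 7) = 0.095215
L_1(0.5) = (0.5 - (-1))/(1 - (-1)) × (0.5 - 3)/(1 - 3) × (0.5 - 5)/(1 - 5) × (0.5 - 7)/(1 - 7) = 1.142578
L_2(0.5) = (0.5 - (-1))/(3 - (-1)) × (0.5 - 1)/(3 - 1) × (0.5 - 5)/(3 - 5) × (0.5 - 7)/(3 - 7) = -0.342773
L_3(0.5) = (0.5 - (-1))/(5 - (-1)) × (0.5 - 1)/(5 - 1) × (0.5 - 3)/(5 - 3) × (0.5 - 7)/(5 - 7) = 0.126953
L_4(0.5) = (0.5 - (-1))/(7 - (-1)) × (0.5 - 1)/(7 - 1) × (0.5 - 3)/(7 - 3) × (0.5 - 5)/(7 - 5) = -0.021973

P(0.5) = 8×L_0(0.5) + 11×L_1(0.5) + 15×L_2(0.5) + 14×L_3(0.5) + 11×L_4(0.5)
P(0.5) = 9.724121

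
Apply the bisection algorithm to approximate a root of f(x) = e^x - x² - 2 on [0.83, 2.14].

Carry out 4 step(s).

f(x) = e^x - x² - 2
Initial interval: [0.83, 2.14]

Iteration 1:
  c_1 = (0.830000 + 2.140000)/2 = 1.485000
  f(c_1) = f(1.485000) = 0.209740
  f(a) × f(c) < 0, new interval: [0.830000, 1.485000]
Iteration 2:
  c_2 = (0.830000 + 1.485000)/2 = 1.157500
  f(c_2) = f(1.157500) = -0.157838
  f(a) × f(c) ≥ 0, new interval: [1.157500, 1.485000]
Iteration 3:
  c_3 = (1.157500 + 1.485000)/2 = 1.321250
  f(c_3) = f(1.321250) = 0.002402
  f(a) × f(c) < 0, new interval: [1.157500, 1.321250]
Iteration 4:
  c_4 = (1.157500 + 1.321250)/2 = 1.239375
  f(c_4) = f(1.239375) = -0.082596
  f(a) × f(c) ≥ 0, new interval: [1.239375, 1.321250]

After 4 iteration(s), the approximation is c_4 = 1.239375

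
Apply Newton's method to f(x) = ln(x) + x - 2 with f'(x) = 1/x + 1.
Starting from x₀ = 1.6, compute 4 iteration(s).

f(x) = ln(x) + x - 2
f'(x) = 1/x + 1
x₀ = 1.6

Newton-Raphson formula: x_{n+1} = x_n - f(x_n)/f'(x_n)

Iteration 1:
  f(1.600000) = 0.070004
  f'(1.600000) = 1.625000
  x_1 = 1.600000 - 0.070004/1.625000 = 1.556921
Iteration 2:
  f(1.556921) = -0.000369
  f'(1.556921) = 1.642293
  x_2 = 1.556921 - (-0.000369)/1.642293 = 1.557146
Iteration 3:
  f(1.557146) = 0.000000
  f'(1.557146) = 1.642201
  x_3 = 1.557146 - 0.000000/1.642201 = 1.557146
Iteration 4:
  f(1.557146) = 0.000000
  f'(1.557146) = 1.642201
  x_4 = 1.557146 - 0.000000/1.642201 = 1.557146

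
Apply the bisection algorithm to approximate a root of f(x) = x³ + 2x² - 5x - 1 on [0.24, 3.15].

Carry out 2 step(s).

f(x) = x³ + 2x² - 5x - 1
Initial interval: [0.24, 3.15]

Iteration 1:
  c_1 = (0.240000 + 3.150000)/2 = 1.695000
  f(c_1) = f(1.695000) = 1.140827
  f(a) × f(c) < 0, new interval: [0.240000, 1.695000]
Iteration 2:
  c_2 = (0.240000 + 1.695000)/2 = 0.967500
  f(c_2) = f(0.967500) = -3.059753
  f(a) × f(c) ≥ 0, new interval: [0.967500, 1.695000]

After 2 iteration(s), the approximation is c_2 = 0.967500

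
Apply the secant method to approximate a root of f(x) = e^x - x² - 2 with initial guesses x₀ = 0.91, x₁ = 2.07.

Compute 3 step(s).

f(x) = e^x - x² - 2
x₀ = 0.91, x₁ = 2.07

Secant formula: x_{n+1} = x_n - f(x_n)(x_n - x_{n-1})/(f(x_n) - f(x_{n-1}))

Iteration 1:
  f(0.910000) = -0.343777
  f(2.070000) = 1.639923
  x_2 = 2.070000 - 1.639923×(2.070000 - 0.910000)/(1.639923 - (-0.343777))
       = 1.111029
Iteration 2:
  f(2.070000) = 1.639923
  f(1.111029) = -0.196903
  x_3 = 1.111029 - (-0.196903)×(1.111029 - 2.070000)/(-0.196903 - 1.639923)
       = 1.213828
Iteration 3:
  f(1.111029) = -0.196903
  f(1.213828) = -0.107032
  x_4 = 1.213828 - (-0.107032)×(1.213828 - 1.111029)/(-0.107032 - (-0.196903))
       = 1.336256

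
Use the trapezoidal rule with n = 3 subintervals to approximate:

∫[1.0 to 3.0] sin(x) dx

f(x) = sin(x)
a = 1.0, b = 3.0, n = 3
h = (b - a)/n = 0.666667

Trapezoidal rule: (h/2)[f(x₀) + 2f(x₁) + 2f(x₂) + ... + f(xₙ)]

x_0 = 1.0000, f(x_0) = 0.841471, coefficient = 1
x_1 = 1.6667, f(x_1) = 0.995408, coefficient = 2
x_2 = 2.3333, f(x_2) = 0.723086, coefficient = 2
x_3 = 3.0000, f(x_3) = 0.141120, coefficient = 1

I ≈ (0.666667/2) × 4.419579 = 1.473193
Exact value: 1.530295
Error: 0.057102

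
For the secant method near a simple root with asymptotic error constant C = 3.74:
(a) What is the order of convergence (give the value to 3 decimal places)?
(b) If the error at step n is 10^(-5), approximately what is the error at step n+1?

(a) Secant method has superlinear convergence with order φ = (1+√5)/2 ≈ 1.618.
    This means |e_{n+1}| ≈ C|e_n|^1.618.

(b) With |e_n| = 10^(-5) and C = 3.74:
    |e_{n+1}| ≈ 3.74 × (10^(-5))^1.618 = 3.74 × 10^(-8.09)

(a) ≈ 1.618 (golden ratio); (b) |e_{n+1}| ≈ 3.039e-08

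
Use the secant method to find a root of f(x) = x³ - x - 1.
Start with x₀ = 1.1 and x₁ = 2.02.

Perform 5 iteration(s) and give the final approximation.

f(x) = x³ - x - 1
x₀ = 1.1, x₁ = 2.02

Secant formula: x_{n+1} = x_n - f(x_n)(x_n - x_{n-1})/(f(x_n) - f(x_{n-1}))

Iteration 1:
  f(1.100000) = -0.769000
  f(2.020000) = 5.222408
  x_2 = 2.020000 - 5.222408×(2.020000 - 1.100000)/(5.222408 - (-0.769000))
       = 1.218082
Iteration 2:
  f(2.020000) = 5.222408
  f(1.218082) = -0.410783
  x_3 = 1.218082 - (-0.410783)×(1.218082 - 2.020000)/(-0.410783 - 5.222408)
       = 1.276560
Iteration 3:
  f(1.218082) = -0.410783
  f(1.276560) = -0.196272
  x_4 = 1.276560 - (-0.196272)×(1.276560 - 1.218082)/(-0.196272 - (-0.410783))
       = 1.330065
Iteration 4:
  f(1.276560) = -0.196272
  f(1.330065) = 0.022916
  x_5 = 1.330065 - 0.022916×(1.330065 - 1.276560)/(0.022916 - (-0.196272))
       = 1.324471
Iteration 5:
  f(1.330065) = 0.022916
  f(1.324471) = -0.001054
  x_6 = 1.324471 - (-0.001054)×(1.324471 - 1.330065)/(-0.001054 - 0.022916)
       = 1.324717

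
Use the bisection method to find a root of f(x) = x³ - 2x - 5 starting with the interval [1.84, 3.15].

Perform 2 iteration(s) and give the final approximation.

f(x) = x³ - 2x - 5
Initial interval: [1.84, 3.15]

Iteration 1:
  c_1 = (1.840000 + 3.150000)/2 = 2.495000
  f(c_1) = f(2.495000) = 5.541437
  f(a) × f(c) < 0, new interval: [1.840000, 2.495000]
Iteration 2:
  c_2 = (1.840000 + 2.495000)/2 = 2.167500
  f(c_2) = f(2.167500) = 0.848037
  f(a) × f(c) < 0, new interval: [1.840000, 2.167500]

After 2 iteration(s), the approximation is c_2 = 2.167500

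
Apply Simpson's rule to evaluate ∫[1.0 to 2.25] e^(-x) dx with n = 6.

f(x) = e^(-x)
a = 1.0, b = 2.25, n = 6
h = (b - a)/n = 0.208333

Simpson's rule: (h/3)[f(x₀) + 4f(x₁) + 2f(x₂) + ... + f(xₙ)]

x_0 = 1.0000, f(x_0) = 0.367879, coefficient = 1
x_1 = 1.2083, f(x_1) = 0.298695, coefficient = 4
x_2 = 1.4167, f(x_2) = 0.242521, coefficient = 2
x_3 = 1.6250, f(x_3) = 0.196912, coefficient = 4
x_4 = 1.8333, f(x_4) = 0.159880, coefficient = 2
x_5 = 2.0417, f(x_5) = 0.129812, coefficient = 4
x_6 = 2.2500, f(x_6) = 0.105399, coefficient = 1

I ≈ (0.208333/3) × 3.779754 = 0.262483
Exact value: 0.262480
Error: 0.000003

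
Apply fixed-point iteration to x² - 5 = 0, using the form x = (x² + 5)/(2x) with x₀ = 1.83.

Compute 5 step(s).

Equation: x² - 5 = 0
Fixed-point form: x = (x² + 5)/(2x)
x₀ = 1.83

x_1 = g(1.830000) = 2.281120
x_2 = g(2.281120) = 2.236513
x_3 = g(2.236513) = 2.236068
x_4 = g(2.236068) = 2.236068
x_5 = g(2.236068) = 2.236068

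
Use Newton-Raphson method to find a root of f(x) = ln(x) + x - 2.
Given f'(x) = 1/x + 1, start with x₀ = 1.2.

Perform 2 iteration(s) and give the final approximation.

f(x) = ln(x) + x - 2
f'(x) = 1/x + 1
x₀ = 1.2

Newton-Raphson formula: x_{n+1} = x_n - f(x_n)/f'(x_n)

Iteration 1:
  f(1.200000) = -0.617678
  f'(1.200000) = 1.833333
  x_1 = 1.200000 - (-0.617678)/1.833333 = 1.536916
Iteration 2:
  f(1.536916) = -0.033307
  f'(1.536916) = 1.650654
  x_2 = 1.536916 - (-0.033307)/1.650654 = 1.557094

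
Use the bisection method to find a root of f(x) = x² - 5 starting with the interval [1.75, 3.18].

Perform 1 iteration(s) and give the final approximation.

f(x) = x² - 5
Initial interval: [1.75, 3.18]

Iteration 1:
  c_1 = (1.750000 + 3.180000)/2 = 2.465000
  f(c_1) = f(2.465000) = 1.076225
  f(a) × f(c) < 0, new interval: [1.750000, 2.465000]

After 1 iteration(s), the approximation is c_1 = 2.465000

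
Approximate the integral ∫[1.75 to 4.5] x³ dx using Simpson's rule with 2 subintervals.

f(x) = x³
a = 1.75, b = 4.5, n = 2
h = (b - a)/n = 1.375000

Simpson's rule: (h/3)[f(x₀) + 4f(x₁) + 2f(x₂) + ... + f(xₙ)]

x_0 = 1.7500, f(x_0) = 5.359375, coefficient = 1
x_1 = 3.1250, f(x_1) = 30.517578, coefficient = 4
x_2 = 4.5000, f(x_2) = 91.125000, coefficient = 1

I ≈ (1.375000/3) × 218.554688 = 100.170898
Exact value: 100.170898
Error: 0.000000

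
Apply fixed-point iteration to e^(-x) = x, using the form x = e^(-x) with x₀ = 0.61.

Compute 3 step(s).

Equation: e^(-x) = x
Fixed-point form: x = e^(-x)
x₀ = 0.61

x_1 = g(0.610000) = 0.543351
x_2 = g(0.543351) = 0.580799
x_3 = g(0.580799) = 0.559451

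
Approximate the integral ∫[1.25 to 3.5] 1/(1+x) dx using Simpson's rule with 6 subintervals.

f(x) = 1/(1+x)
a = 1.25, b = 3.5, n = 6
h = (b - a)/n = 0.375000

Simpson's rule: (h/3)[f(x₀) + 4f(x₁) + 2f(x₂) + ... + f(xₙ)]

x_0 = 1.2500, f(x_0) = 0.444444, coefficient = 1
x_1 = 1.6250, f(x_1) = 0.380952, coefficient = 4
x_2 = 2.0000, f(x_2) = 0.333333, coefficient = 2
x_3 = 2.3750, f(x_3) = 0.296296, coefficient = 4
x_4 = 2.7500, f(x_4) = 0.266667, coefficient = 2
x_5 = 3.1250, f(x_5) = 0.242424, coefficient = 4
x_6 = 3.5000, f(x_6) = 0.222222, coefficient = 1

I ≈ (0.375000/3) × 5.545358 = 0.693170
Exact value: 0.693147
Error: 0.000023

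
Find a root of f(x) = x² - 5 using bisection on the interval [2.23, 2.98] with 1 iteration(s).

f(x) = x² - 5
Initial interval: [2.23, 2.98]

Iteration 1:
  c_1 = (2.230000 + 2.980000)/2 = 2.605000
  f(c_1) = f(2.605000) = 1.786025
  f(a) × f(c) < 0, new interval: [2.230000, 2.605000]

After 1 iteration(s), the approximation is c_1 = 2.605000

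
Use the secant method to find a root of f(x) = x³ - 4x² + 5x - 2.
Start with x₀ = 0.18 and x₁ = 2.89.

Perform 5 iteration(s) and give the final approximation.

f(x) = x³ - 4x² + 5x - 2
x₀ = 0.18, x₁ = 2.89

Secant formula: x_{n+1} = x_n - f(x_n)(x_n - x_{n-1})/(f(x_n) - f(x_{n-1}))

Iteration 1:
  f(0.180000) = -1.223768
  f(2.890000) = 3.179169
  x_2 = 2.890000 - 3.179169×(2.890000 - 0.180000)/(3.179169 - (-1.223768))
       = 0.933227
Iteration 2:
  f(2.890000) = 3.179169
  f(0.933227) = -0.004756
  x_3 = 0.933227 - (-0.004756)×(0.933227 - 2.890000)/(-0.004756 - 3.179169)
       = 0.936150
Iteration 3:
  f(0.933227) = -0.004756
  f(0.936150) = -0.004337
  x_4 = 0.936150 - (-0.004337)×(0.936150 - 0.933227)/(-0.004337 - (-0.004756))
       = 0.966390
Iteration 4:
  f(0.936150) = -0.004337
  f(0.966390) = -0.001168
  x_5 = 0.966390 - (-0.001168)×(0.966390 - 0.936150)/(-0.001168 - (-0.004337))
       = 0.977530
Iteration 5:
  f(0.966390) = -0.001168
  f(0.977530) = -0.000516
  x_6 = 0.977530 - (-0.000516)×(0.977530 - 0.966390)/(-0.000516 - (-0.001168))
       = 0.986359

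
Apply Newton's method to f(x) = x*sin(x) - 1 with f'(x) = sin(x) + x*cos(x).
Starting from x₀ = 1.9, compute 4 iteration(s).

f(x) = x*sin(x) - 1
f'(x) = sin(x) + x*cos(x)
x₀ = 1.9

Newton-Raphson formula: x_{n+1} = x_n - f(x_n)/f'(x_n)

Iteration 1:
  f(1.900000) = 0.797970
  f'(1.900000) = 0.332050
  x_1 = 1.900000 - 0.797970/0.332050 = -0.503163
Iteration 2:
  f(-0.503163) = -0.757375
  f'(-0.503163) = -0.923001
  x_2 = -0.503163 - (-0.757375)/(-0.923001) = -1.323720
Iteration 3:
  f(-1.323720) = 0.283521
  f'(-1.323720) = -1.293374
  x_3 = -1.323720 - 0.283521/(-1.293374) = -1.104510
Iteration 4:
  f(-1.104510) = -0.013403
  f'(-1.104510) = -1.389801
  x_4 = -1.104510 - (-0.013403)/(-1.389801) = -1.114154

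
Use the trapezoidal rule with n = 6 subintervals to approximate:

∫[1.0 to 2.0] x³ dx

f(x) = x³
a = 1.0, b = 2.0, n = 6
h = (b - a)/n = 0.166667

Trapezoidal rule: (h/2)[f(x₀) + 2f(x₁) + 2f(x₂) + ... + f(xₙ)]

x_0 = 1.0000, f(x_0) = 1.000000, coefficient = 1
x_1 = 1.1667, f(x_1) = 1.587963, coefficient = 2
x_2 = 1.3333, f(x_2) = 2.370370, coefficient = 2
x_3 = 1.5000, f(x_3) = 3.375000, coefficient = 2
x_4 = 1.6667, f(x_4) = 4.629630, coefficient = 2
x_5 = 1.8333, f(x_5) = 6.162037, coefficient = 2
x_6 = 2.0000, f(x_6) = 8.000000, coefficient = 1

I ≈ (0.166667/2) × 45.250000 = 3.770833
Exact value: 3.750000
Error: 0.020833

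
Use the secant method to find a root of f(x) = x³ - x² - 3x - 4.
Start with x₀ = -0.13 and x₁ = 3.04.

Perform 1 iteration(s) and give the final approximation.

f(x) = x³ - x² - 3x - 4
x₀ = -0.13, x₁ = 3.04

Secant formula: x_{n+1} = x_n - f(x_n)(x_n - x_{n-1})/(f(x_n) - f(x_{n-1}))

Iteration 1:
  f(-0.130000) = -3.629097
  f(3.040000) = 5.732864
  x_2 = 3.040000 - 5.732864×(3.040000 - (-0.130000))/(5.732864 - (-3.629097))
       = 1.098828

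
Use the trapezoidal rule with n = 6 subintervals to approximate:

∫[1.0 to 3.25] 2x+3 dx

f(x) = 2x+3
a = 1.0, b = 3.25, n = 6
h = (b - a)/n = 0.375000

Trapezoidal rule: (h/2)[f(x₀) + 2f(x₁) + 2f(x₂) + ... + f(xₙ)]

x_0 = 1.0000, f(x_0) = 5.000000, coefficient = 1
x_1 = 1.3750, f(x_1) = 5.750000, coefficient = 2
x_2 = 1.7500, f(x_2) = 6.500000, coefficient = 2
x_3 = 2.1250, f(x_3) = 7.250000, coefficient = 2
x_4 = 2.5000, f(x_4) = 8.000000, coefficient = 2
x_5 = 2.8750, f(x_5) = 8.750000, coefficient = 2
x_6 = 3.2500, f(x_6) = 9.500000, coefficient = 1

I ≈ (0.375000/2) × 87.000000 = 16.312500
Exact value: 16.312500
Error: 0.000000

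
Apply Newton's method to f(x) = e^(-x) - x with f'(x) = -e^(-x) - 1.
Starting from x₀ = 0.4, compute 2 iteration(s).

f(x) = e^(-x) - x
f'(x) = -e^(-x) - 1
x₀ = 0.4

Newton-Raphson formula: x_{n+1} = x_n - f(x_n)/f'(x_n)

Iteration 1:
  f(0.400000) = 0.270320
  f'(0.400000) = -1.670320
  x_1 = 0.400000 - 0.270320/(-1.670320) = 0.561837
Iteration 2:
  f(0.561837) = 0.008323
  f'(0.561837) = -1.570161
  x_2 = 0.561837 - 0.008323/(-1.570161) = 0.567138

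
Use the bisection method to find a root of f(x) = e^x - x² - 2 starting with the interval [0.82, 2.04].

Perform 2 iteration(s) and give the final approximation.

f(x) = e^x - x² - 2
Initial interval: [0.82, 2.04]

Iteration 1:
  c_1 = (0.820000 + 2.040000)/2 = 1.430000
  f(c_1) = f(1.430000) = 0.133799
  f(a) × f(c) < 0, new interval: [0.820000, 1.430000]
Iteration 2:
  c_2 = (0.820000 + 1.430000)/2 = 1.125000
  f(c_2) = f(1.125000) = -0.185408
  f(a) × f(c) ≥ 0, new interval: [1.125000, 1.430000]

After 2 iteration(s), the approximation is c_2 = 1.125000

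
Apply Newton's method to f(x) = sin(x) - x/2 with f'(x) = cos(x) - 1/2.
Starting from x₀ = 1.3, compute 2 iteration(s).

f(x) = sin(x) - x/2
f'(x) = cos(x) - 1/2
x₀ = 1.3

Newton-Raphson formula: x_{n+1} = x_n - f(x_n)/f'(x_n)

Iteration 1:
  f(1.300000) = 0.313558
  f'(1.300000) = -0.232501
  x_1 = 1.300000 - 0.313558/(-0.232501) = 2.648631
Iteration 2:
  f(2.648631) = -0.851078
  f'(2.648631) = -1.380935
  x_2 = 2.648631 - (-0.851078)/(-1.380935) = 2.032325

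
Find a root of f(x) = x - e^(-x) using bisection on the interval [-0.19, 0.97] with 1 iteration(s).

f(x) = x - e^(-x)
Initial interval: [-0.19, 0.97]

Iteration 1:
  c_1 = (-0.190000 + 0.970000)/2 = 0.390000
  f(c_1) = f(0.390000) = -0.287057
  f(a) × f(c) ≥ 0, new interval: [0.390000, 0.970000]

After 1 iteration(s), the approximation is c_1 = 0.390000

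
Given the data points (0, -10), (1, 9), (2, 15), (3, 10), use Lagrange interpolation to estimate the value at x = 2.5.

Lagrange interpolation formula:
P(x) = Σ yᵢ × Lᵢ(x)
where Lᵢ(x) = Π_{j≠i} (x - xⱼ)/(xᵢ - xⱼ)

L_0(2.5) = (2.5 - 1)/(0 - 1) × (2.5 - 2)/(0 - 2) × (2.5 - 3)/(0 - 3) = 0.062500
L_1(2.5) = (2.5 - 0)/(1 - 0) × (2.5 - 2)/(1 - 2) × (2.5 - 3)/(1 - 3) = -0.312500
L_2(2.5) = (2.5 - 0)/(2 - 0) × (2.5 - 1)/(2 - 1) × (2.5 - 3)/(2 - 3) = 0.937500
L_3(2.5) = (2.5 - 0)/(3 - 0) × (2.5 - 1)/(3 - 1) × (2.5 - 2)/(3 - 2) = 0.312500

P(2.5) = (-10)×L_0(2.5) + 9×L_1(2.5) + 15×L_2(2.5) + 10×L_3(2.5)
P(2.5) = 13.750000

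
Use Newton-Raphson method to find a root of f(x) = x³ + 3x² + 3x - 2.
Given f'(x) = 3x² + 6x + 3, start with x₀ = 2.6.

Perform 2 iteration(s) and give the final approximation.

f(x) = x³ + 3x² + 3x - 2
f'(x) = 3x² + 6x + 3
x₀ = 2.6

Newton-Raphson formula: x_{n+1} = x_n - f(x_n)/f'(x_n)

Iteration 1:
  f(2.600000) = 43.656000
  f'(2.600000) = 38.880000
  x_1 = 2.600000 - 43.656000/38.880000 = 1.477160
Iteration 2:
  f(1.477160) = 12.200660
  f'(1.477160) = 18.408972
  x_2 = 1.477160 - 12.200660/18.408972 = 0.814404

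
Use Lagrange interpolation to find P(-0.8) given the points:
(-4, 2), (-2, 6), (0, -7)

Lagrange interpolation formula:
P(x) = Σ yᵢ × Lᵢ(x)
where Lᵢ(x) = Π_{j≠i} (x - xⱼ)/(xᵢ - xⱼ)

L_0(-0.8) = (-0.8 - (-2))/(-4 - (-2)) × (-0.8 - 0)/(-4 - 0) = -0.120000
L_1(-0.8) = (-0.8 - (-4))/(-2 - (-4)) × (-0.8 - 0)/(-2 - 0) = 0.640000
L_2(-0.8) = (-0.8 - (-4))/(0 - (-4)) × (-0.8 - (-2))/(0 - (-2)) = 0.480000

P(-0.8) = 2×L_0(-0.8) + 6×L_1(-0.8) + (-7)×L_2(-0.8)
P(-0.8) = 0.240000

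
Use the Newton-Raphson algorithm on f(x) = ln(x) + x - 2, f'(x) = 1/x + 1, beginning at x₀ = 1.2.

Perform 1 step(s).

f(x) = ln(x) + x - 2
f'(x) = 1/x + 1
x₀ = 1.2

Newton-Raphson formula: x_{n+1} = x_n - f(x_n)/f'(x_n)

Iteration 1:
  f(1.200000) = -0.617678
  f'(1.200000) = 1.833333
  x_1 = 1.200000 - (-0.617678)/1.833333 = 1.536916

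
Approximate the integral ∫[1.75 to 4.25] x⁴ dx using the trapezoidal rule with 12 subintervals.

f(x) = x⁴
a = 1.75, b = 4.25, n = 12
h = (b - a)/n = 0.208333

Trapezoidal rule: (h/2)[f(x₀) + 2f(x₁) + 2f(x₂) + ... + f(xₙ)]

x_0 = 1.7500, f(x_0) = 9.378906, coefficient = 1
x_1 = 1.9583, f(x_1) = 14.707758, coefficient = 2
x_2 = 2.1667, f(x_2) = 22.037809, coefficient = 2
x_3 = 2.3750, f(x_3) = 31.816650, coefficient = 2
x_4 = 2.5833, f(x_4) = 44.537085, coefficient = 2
x_5 = 2.7917, f(x_5) = 60.737127, coefficient = 2
x_6 = 3.0000, f(x_6) = 81.000000, coefficient = 2
x_7 = 3.2083, f(x_7) = 105.954141, coefficient = 2
x_8 = 3.4167, f(x_8) = 136.273196, coefficient = 2
x_9 = 3.6250, f(x_9) = 172.676025, coefficient = 2
x_10 = 3.8333, f(x_10) = 215.926698, coefficient = 2
x_11 = 4.0417, f(x_11) = 266.834494, coefficient = 2
x_12 = 4.2500, f(x_12) = 326.253906, coefficient = 1

I ≈ (0.208333/2) × 2640.634778 = 275.066123
Exact value: 274.033203
Error: 1.032920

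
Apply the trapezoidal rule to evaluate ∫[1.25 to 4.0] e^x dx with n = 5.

f(x) = e^x
a = 1.25, b = 4.0, n = 5
h = (b - a)/n = 0.550000

Trapezoidal rule: (h/2)[f(x₀) + 2f(x₁) + 2f(x₂) + ... + f(xₙ)]

x_0 = 1.2500, f(x_0) = 3.490343, coefficient = 1
x_1 = 1.8000, f(x_1) = 6.049647, coefficient = 2
x_2 = 2.3500, f(x_2) = 10.485570, coefficient = 2
x_3 = 2.9000, f(x_3) = 18.174145, coefficient = 2
x_4 = 3.4500, f(x_4) = 31.500392, coefficient = 2
x_5 = 4.0000, f(x_5) = 54.598150, coefficient = 1

I ≈ (0.550000/2) × 190.508003 = 52.389701
Exact value: 51.107807
Error: 1.281894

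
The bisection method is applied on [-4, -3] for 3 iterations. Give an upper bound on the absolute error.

Bisection error bound: |error| ≤ (b-a)/2^n
|error| ≤ (-3 - (-4))/2^3 = 1/2^3
|error| ≤ 0.1250000000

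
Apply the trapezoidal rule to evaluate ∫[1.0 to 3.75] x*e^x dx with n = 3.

f(x) = x*e^x
a = 1.0, b = 3.75, n = 3
h = (b - a)/n = 0.916667

Trapezoidal rule: (h/2)[f(x₀) + 2f(x₁) + 2f(x₂) + ... + f(xₙ)]

x_0 = 1.0000, f(x_0) = 2.718282, coefficient = 1
x_1 = 1.9167, f(x_1) = 13.029998, coefficient = 2
x_2 = 2.8333, f(x_2) = 48.172446, coefficient = 2
x_3 = 3.7500, f(x_3) = 159.454058, coefficient = 1

I ≈ (0.916667/2) × 284.577228 = 130.431230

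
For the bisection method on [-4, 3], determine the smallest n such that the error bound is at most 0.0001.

We need (b-a)/2^n ≤ 0.0001
(3 - (-4))/2^n ≤ 0.0001
7/2^n ≤ 0.0001
2^n ≥ 70000
n ≥ log₂(70000) = 16.10
n ≥ 17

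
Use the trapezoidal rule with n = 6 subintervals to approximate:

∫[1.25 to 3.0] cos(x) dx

f(x) = cos(x)
a = 1.25, b = 3.0, n = 6
h = (b - a)/n = 0.291667

Trapezoidal rule: (h/2)[f(x₀) + 2f(x₁) + 2f(x₂) + ... + f(xₙ)]

x_0 = 1.2500, f(x_0) = 0.315322, coefficient = 1
x_1 = 1.5417, f(x_1) = 0.029126, coefficient = 2
x_2 = 1.8333, f(x_2) = -0.259531, coefficient = 2
x_3 = 2.1250, f(x_3) = -0.526266, coefficient = 2
x_4 = 2.4167, f(x_4) = -0.748549, coefficient = 2
x_5 = 2.7083, f(x_5) = -0.907602, coefficient = 2
x_6 = 3.0000, f(x_6) = -0.989992, coefficient = 1

I ≈ (0.291667/2) × -5.500316 = -0.802129
Exact value: -0.807865
Error: 0.005735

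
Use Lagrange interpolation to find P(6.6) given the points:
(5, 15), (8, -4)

Lagrange interpolation formula:
P(x) = Σ yᵢ × Lᵢ(x)
where Lᵢ(x) = Π_{j≠i} (x - xⱼ)/(xᵢ - xⱼ)

L_0(6.6) = (6.6 - 8)/(5 - 8) = 0.466667
L_1(6.6) = (6.6 - 5)/(8 - 5) = 0.533333

P(6.6) = 15×L_0(6.6) + (-4)×L_1(6.6)
P(6.6) = 4.866667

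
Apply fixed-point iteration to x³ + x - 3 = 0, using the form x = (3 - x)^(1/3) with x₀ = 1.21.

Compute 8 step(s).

Equation: x³ + x - 3 = 0
Fixed-point form: x = (3 - x)^(1/3)
x₀ = 1.21

x_1 = g(1.210000) = 1.214184
x_2 = g(1.214184) = 1.213237
x_3 = g(1.213237) = 1.213451
x_4 = g(1.213451) = 1.213403
x_5 = g(1.213403) = 1.213414
x_6 = g(1.213414) = 1.213411
x_7 = g(1.213411) = 1.213412
x_8 = g(1.213412) = 1.213412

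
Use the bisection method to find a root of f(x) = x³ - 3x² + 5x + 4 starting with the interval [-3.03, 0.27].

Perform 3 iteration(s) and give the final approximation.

f(x) = x³ - 3x² + 5x + 4
Initial interval: [-3.03, 0.27]

Iteration 1:
  c_1 = (-3.030000 + 0.270000)/2 = -1.380000
  f(c_1) = f(-1.380000) = -11.241272
  f(a) × f(c) ≥ 0, new interval: [-1.380000, 0.270000]
Iteration 2:
  c_2 = (-1.380000 + 0.270000)/2 = -0.555000
  f(c_2) = f(-0.555000) = 0.129971
  f(a) × f(c) < 0, new interval: [-1.380000, -0.555000]
Iteration 3:
  c_3 = (-1.380000 + (-0.555000))/2 = -0.967500
  f(c_3) = f(-0.967500) = -4.551303
  f(a) × f(c) ≥ 0, new interval: [-0.967500, -0.555000]

After 3 iteration(s), the approximation is c_3 = -0.967500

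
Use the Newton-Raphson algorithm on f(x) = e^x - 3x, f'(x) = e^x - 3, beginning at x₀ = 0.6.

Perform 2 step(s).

f(x) = e^x - 3x
f'(x) = e^x - 3
x₀ = 0.6

Newton-Raphson formula: x_{n+1} = x_n - f(x_n)/f'(x_n)

Iteration 1:
  f(0.600000) = 0.022119
  f'(0.600000) = -1.177881
  x_1 = 0.600000 - 0.022119/(-1.177881) = 0.618778
Iteration 2:
  f(0.618778) = 0.000323
  f'(0.618778) = -1.143341
  x_2 = 0.618778 - 0.000323/(-1.143341) = 0.619061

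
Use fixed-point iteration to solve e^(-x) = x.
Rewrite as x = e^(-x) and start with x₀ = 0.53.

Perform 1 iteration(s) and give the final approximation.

Equation: e^(-x) = x
Fixed-point form: x = e^(-x)
x₀ = 0.53

x_1 = g(0.530000) = 0.588605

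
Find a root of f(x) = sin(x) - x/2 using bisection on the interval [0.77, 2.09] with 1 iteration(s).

f(x) = sin(x) - x/2
Initial interval: [0.77, 2.09]

Iteration 1:
  c_1 = (0.770000 + 2.090000)/2 = 1.430000
  f(c_1) = f(1.430000) = 0.275105
  f(a) × f(c) ≥ 0, new interval: [1.430000, 2.090000]

After 1 iteration(s), the approximation is c_1 = 1.430000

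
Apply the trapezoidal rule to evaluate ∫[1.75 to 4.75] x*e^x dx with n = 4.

f(x) = x*e^x
a = 1.75, b = 4.75, n = 4
h = (b - a)/n = 0.750000

Trapezoidal rule: (h/2)[f(x₀) + 2f(x₁) + 2f(x₂) + ... + f(xₙ)]

x_0 = 1.7500, f(x_0) = 10.070555, coefficient = 1
x_1 = 2.5000, f(x_1) = 30.456235, coefficient = 2
x_2 = 3.2500, f(x_2) = 83.818605, coefficient = 2
x_3 = 4.0000, f(x_3) = 218.392600, coefficient = 2
x_4 = 4.7500, f(x_4) = 549.025352, coefficient = 1

I ≈ (0.750000/2) × 1224.430786 = 459.161545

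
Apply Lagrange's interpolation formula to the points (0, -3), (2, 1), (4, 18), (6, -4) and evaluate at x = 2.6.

Lagrange interpolation formula:
P(x) = Σ yᵢ × Lᵢ(x)
where Lᵢ(x) = Π_{j≠i} (x - xⱼ)/(xᵢ - xⱼ)

L_0(2.6) = (2.6 - 2)/(0 - 2) × (2.6 - 4)/(0 - 4) × (2.6 - 6)/(0 - 6) = -0.059500
L_1(2.6) = (2.6 - 0)/(2 - 0) × (2.6 - 4)/(2 - 4) × (2.6 - 6)/(2 - 6) = 0.773500
L_2(2.6) = (2.6 - 0)/(4 - 0) × (2.6 - 2)/(4 - 2) × (2.6 - 6)/(4 - 6) = 0.331500
L_3(2.6) = (2.6 - 0)/(6 - 0) × (2.6 - 2)/(6 - 2) × (2.6 - 4)/(6 - 4) = -0.045500

P(2.6) = (-3)×L_0(2.6) + 1×L_1(2.6) + 18×L_2(2.6) + (-4)×L_3(2.6)
P(2.6) = 7.101000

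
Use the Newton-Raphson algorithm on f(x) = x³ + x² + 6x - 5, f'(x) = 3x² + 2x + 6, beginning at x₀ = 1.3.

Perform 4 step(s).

f(x) = x³ + x² + 6x - 5
f'(x) = 3x² + 2x + 6
x₀ = 1.3

Newton-Raphson formula: x_{n+1} = x_n - f(x_n)/f'(x_n)

Iteration 1:
  f(1.300000) = 6.687000
  f'(1.300000) = 13.670000
  x_1 = 1.300000 - 6.687000/13.670000 = 0.810827
Iteration 2:
  f(0.810827) = 1.055469
  f'(0.810827) = 9.593973
  x_2 = 0.810827 - 1.055469/9.593973 = 0.700813
Iteration 3:
  f(0.700813) = 0.040212
  f'(0.700813) = 8.875042
  x_3 = 0.700813 - 0.040212/8.875042 = 0.696282
Iteration 4:
  f(0.696282) = 0.000064
  f'(0.696282) = 8.846989
  x_4 = 0.696282 - 0.000064/8.846989 = 0.696275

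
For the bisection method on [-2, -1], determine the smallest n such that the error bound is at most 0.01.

We need (b-a)/2^n ≤ 0.01
(-1 - (-2))/2^n ≤ 0.01
1/2^n ≤ 0.01
2^n ≥ 100
n ≥ log₂(100) = 6.64
n ≥ 7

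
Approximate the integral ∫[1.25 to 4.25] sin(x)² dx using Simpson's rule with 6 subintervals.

f(x) = sin(x)²
a = 1.25, b = 4.25, n = 6
h = (b - a)/n = 0.500000

Simpson's rule: (h/3)[f(x₀) + 4f(x₁) + 2f(x₂) + ... + f(xₙ)]

x_0 = 1.2500, f(x_0) = 0.900572, coefficient = 1
x_1 = 1.7500, f(x_1) = 0.968228, coefficient = 4
x_2 = 2.2500, f(x_2) = 0.605398, coefficient = 2
x_3 = 2.7500, f(x_3) = 0.145665, coefficient = 4
x_4 = 3.2500, f(x_4) = 0.011706, coefficient = 2
x_5 = 3.7500, f(x_5) = 0.326682, coefficient = 4
x_6 = 4.2500, f(x_6) = 0.801006, coefficient = 1

I ≈ (0.500000/3) × 8.698089 = 1.449682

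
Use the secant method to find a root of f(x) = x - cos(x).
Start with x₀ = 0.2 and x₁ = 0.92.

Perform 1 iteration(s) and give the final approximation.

f(x) = x - cos(x)
x₀ = 0.2, x₁ = 0.92

Secant formula: x_{n+1} = x_n - f(x_n)(x_n - x_{n-1})/(f(x_n) - f(x_{n-1}))

Iteration 1:
  f(0.200000) = -0.780067
  f(0.920000) = 0.314180
  x_2 = 0.920000 - 0.314180×(0.920000 - 0.200000)/(0.314180 - (-0.780067))
       = 0.713274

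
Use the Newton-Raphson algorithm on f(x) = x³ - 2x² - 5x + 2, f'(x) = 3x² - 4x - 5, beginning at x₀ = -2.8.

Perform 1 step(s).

f(x) = x³ - 2x² - 5x + 2
f'(x) = 3x² - 4x - 5
x₀ = -2.8

Newton-Raphson formula: x_{n+1} = x_n - f(x_n)/f'(x_n)

Iteration 1:
  f(-2.800000) = -21.632000
  f'(-2.800000) = 29.720000
  x_1 = -2.800000 - (-21.632000)/29.720000 = -2.072140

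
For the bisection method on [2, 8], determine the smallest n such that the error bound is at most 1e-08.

We need (b-a)/2^n ≤ 1e-08
(8 - 2)/2^n ≤ 1e-08
6/2^n ≤ 1e-08
2^n ≥ 600000000
n ≥ log₂(600000000) = 29.16
n ≥ 30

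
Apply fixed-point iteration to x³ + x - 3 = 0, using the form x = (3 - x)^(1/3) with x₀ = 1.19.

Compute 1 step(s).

Equation: x³ + x - 3 = 0
Fixed-point form: x = (3 - x)^(1/3)
x₀ = 1.19

x_1 = g(1.190000) = 1.218689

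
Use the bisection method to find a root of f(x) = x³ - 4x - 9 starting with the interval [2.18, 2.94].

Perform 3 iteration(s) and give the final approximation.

f(x) = x³ - 4x - 9
Initial interval: [2.18, 2.94]

Iteration 1:
  c_1 = (2.180000 + 2.940000)/2 = 2.560000
  f(c_1) = f(2.560000) = -2.462784
  f(a) × f(c) ≥ 0, new interval: [2.560000, 2.940000]
Iteration 2:
  c_2 = (2.560000 + 2.940000)/2 = 2.750000
  f(c_2) = f(2.750000) = 0.796875
  f(a) × f(c) < 0, new interval: [2.560000, 2.750000]
Iteration 3:
  c_3 = (2.560000 + 2.750000)/2 = 2.655000
  f(c_3) = f(2.655000) = -0.904839
  f(a) × f(c) ≥ 0, new interval: [2.655000, 2.750000]

After 3 iteration(s), the approximation is c_3 = 2.655000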